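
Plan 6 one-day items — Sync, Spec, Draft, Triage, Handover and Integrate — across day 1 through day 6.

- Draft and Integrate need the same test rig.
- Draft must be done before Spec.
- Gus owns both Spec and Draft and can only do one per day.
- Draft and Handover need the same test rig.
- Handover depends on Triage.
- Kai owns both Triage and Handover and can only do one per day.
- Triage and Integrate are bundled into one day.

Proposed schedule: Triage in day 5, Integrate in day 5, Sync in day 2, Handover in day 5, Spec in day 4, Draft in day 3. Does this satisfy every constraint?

Handover depends on Triage — violated.
Draft must be done before Spec — holds.
Triage and Integrate are bundled into one day — holds.
Gus owns both Spec and Draft and can only do one per day — holds.
Draft and Handover need the same test rig — holds.
Draft and Integrate need the same test rig — holds.
Kai owns both Triage and Handover and can only do one per day — violated.

No. Kai owns both Triage and Handover and can only do one per day is not satisfied.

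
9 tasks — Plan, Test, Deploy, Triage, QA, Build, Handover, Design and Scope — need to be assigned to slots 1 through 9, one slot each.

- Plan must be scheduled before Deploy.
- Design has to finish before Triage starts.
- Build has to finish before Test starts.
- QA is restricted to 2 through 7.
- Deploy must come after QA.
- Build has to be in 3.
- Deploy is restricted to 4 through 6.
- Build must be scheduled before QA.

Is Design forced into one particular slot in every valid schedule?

No

Design can be 1 (e.g. QA in 4, Plan in 1, Build in 3, Test in 4, Deploy in 5, Handover in 1, Design in 1, Scope in 1, Triage in 2) or 2 (e.g. QA -> 4; Test -> 4; Plan -> 1; Build -> 3; Triage -> 3; Scope -> 1; Handover -> 1; Deploy -> 5; Design -> 2).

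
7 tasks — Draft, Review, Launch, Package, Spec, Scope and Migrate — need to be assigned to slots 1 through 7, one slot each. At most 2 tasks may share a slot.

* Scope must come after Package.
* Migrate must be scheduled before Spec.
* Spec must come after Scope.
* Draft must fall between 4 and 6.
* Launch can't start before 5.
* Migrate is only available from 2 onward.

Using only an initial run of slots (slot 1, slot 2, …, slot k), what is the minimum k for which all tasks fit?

5 slots

The precedence chain requires at least 3 distinct slots.
With at most 2 per slot and 7 tasks, at least 4 slots are needed.
Launch can't be placed before 5, so the schedule must run through at least slot 5.
5 works (last occupied slot: 5): for example Launch -> 5, Draft -> 4, Review -> 1, Scope -> 2, Package -> 1, Migrate -> 2, Spec -> 3.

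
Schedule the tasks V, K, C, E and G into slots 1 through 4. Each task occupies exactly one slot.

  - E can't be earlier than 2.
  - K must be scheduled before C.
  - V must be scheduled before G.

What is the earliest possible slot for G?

2

Precedence pushes G to at least 2.
G at 2 is achievable: K=1; G=2; E=2; C=2; V=1.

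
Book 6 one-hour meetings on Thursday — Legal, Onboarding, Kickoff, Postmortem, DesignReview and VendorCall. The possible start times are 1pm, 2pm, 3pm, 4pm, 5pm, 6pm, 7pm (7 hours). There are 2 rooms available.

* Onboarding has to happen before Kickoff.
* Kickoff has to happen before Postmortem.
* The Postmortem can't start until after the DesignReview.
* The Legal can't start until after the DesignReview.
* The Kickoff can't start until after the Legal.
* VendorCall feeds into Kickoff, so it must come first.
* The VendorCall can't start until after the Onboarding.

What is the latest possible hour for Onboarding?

Downstream work caps Onboarding at 4pm.
Onboarding at 4pm is achievable: VendorCall -> 5pm; Postmortem -> 7pm; Onboarding -> 4pm; Kickoff -> 6pm; Legal -> 2pm; DesignReview -> 1pm.

4pm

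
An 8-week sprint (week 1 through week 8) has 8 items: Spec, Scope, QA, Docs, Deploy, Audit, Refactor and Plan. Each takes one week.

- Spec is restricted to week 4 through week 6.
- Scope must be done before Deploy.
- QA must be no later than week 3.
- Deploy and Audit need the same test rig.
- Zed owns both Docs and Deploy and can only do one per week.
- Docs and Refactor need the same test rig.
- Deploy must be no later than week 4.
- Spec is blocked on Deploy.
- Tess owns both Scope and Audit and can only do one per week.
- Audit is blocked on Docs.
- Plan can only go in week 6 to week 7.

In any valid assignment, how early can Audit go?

week 2

Precedence pushes Audit to at least week 2.
Audit at week 2 is achievable: Scope=week 1; Docs=week 1; Spec=week 4; QA=week 1; Deploy=week 3; Plan=week 6; Refactor=week 2; Audit=week 2.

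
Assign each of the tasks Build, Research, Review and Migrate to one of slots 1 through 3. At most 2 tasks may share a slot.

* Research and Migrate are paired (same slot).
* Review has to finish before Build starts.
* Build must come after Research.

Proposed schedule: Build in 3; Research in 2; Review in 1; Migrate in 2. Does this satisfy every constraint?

Valid

Research and Migrate are paired (same slot) — holds.
Build must come after Research — holds.
At most 2 tasks may share a slot — holds.
Review has to finish before Build starts — holds.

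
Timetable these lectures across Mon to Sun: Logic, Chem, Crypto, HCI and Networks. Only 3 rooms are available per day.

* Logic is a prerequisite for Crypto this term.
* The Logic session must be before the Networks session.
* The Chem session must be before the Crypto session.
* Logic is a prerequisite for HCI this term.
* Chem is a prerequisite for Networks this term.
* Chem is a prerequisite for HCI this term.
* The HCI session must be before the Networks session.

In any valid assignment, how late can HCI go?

Precedence pushes HCI to at least Tue; downstream work caps HCI at Sat.
HCI at Sat is achievable: Crypto=Tue; Logic=Mon; HCI=Sat; Chem=Mon; Networks=Sun.

Sat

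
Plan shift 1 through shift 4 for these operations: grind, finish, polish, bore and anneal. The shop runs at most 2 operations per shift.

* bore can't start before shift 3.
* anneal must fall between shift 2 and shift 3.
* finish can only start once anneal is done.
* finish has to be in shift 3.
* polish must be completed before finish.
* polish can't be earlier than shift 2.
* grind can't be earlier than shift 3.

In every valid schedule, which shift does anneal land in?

shift 2

Anneal is available from shift 2; anneal's own window allows nothing later than shift 3; downstream work caps anneal at shift 2.
So anneal is pinned to shift 2.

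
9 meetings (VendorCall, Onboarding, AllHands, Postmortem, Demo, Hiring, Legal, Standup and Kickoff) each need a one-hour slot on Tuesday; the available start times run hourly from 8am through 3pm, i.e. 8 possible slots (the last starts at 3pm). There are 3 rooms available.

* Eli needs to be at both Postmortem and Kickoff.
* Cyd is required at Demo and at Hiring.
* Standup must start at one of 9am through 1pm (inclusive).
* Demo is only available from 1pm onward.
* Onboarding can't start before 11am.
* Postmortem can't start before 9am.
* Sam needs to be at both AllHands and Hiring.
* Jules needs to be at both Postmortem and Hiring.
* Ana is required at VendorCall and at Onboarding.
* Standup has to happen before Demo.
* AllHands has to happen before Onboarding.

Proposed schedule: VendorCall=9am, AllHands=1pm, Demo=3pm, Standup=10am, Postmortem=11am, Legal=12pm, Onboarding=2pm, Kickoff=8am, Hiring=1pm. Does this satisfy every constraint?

No. Sam needs to be at both AllHands and Hiring is not satisfied.

There are 3 rooms available — holds.
Cyd is required at Demo and at Hiring — holds.
Sam needs to be at both AllHands and Hiring — violated.
Jules needs to be at both Postmortem and Hiring — holds.
Onboarding can't start before 11am — holds.
Postmortem can't start before 9am — holds.
Eli needs to be at both Postmortem and Kickoff — holds.
Demo is only available from 1pm onward — holds.
Standup has to happen before Demo — holds.
Standup must start at one of 9am through 1pm (inclusive) — holds.
Ana is required at VendorCall and at Onboarding — holds.
AllHands has to happen before Onboarding — holds.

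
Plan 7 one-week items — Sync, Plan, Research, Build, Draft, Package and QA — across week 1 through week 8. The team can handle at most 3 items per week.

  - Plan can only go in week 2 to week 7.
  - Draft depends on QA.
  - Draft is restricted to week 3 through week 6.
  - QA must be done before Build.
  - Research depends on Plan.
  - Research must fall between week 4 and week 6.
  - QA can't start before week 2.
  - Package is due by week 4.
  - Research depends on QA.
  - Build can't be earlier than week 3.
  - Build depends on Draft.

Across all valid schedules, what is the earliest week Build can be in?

week 4

Build is available from week 3; precedence pushes Build to at least week 4.
Build at week 4 is achievable: Build in week 4, Research in week 4, Draft in week 3, QA in week 2, Package in week 1, Plan in week 2, Sync in week 1.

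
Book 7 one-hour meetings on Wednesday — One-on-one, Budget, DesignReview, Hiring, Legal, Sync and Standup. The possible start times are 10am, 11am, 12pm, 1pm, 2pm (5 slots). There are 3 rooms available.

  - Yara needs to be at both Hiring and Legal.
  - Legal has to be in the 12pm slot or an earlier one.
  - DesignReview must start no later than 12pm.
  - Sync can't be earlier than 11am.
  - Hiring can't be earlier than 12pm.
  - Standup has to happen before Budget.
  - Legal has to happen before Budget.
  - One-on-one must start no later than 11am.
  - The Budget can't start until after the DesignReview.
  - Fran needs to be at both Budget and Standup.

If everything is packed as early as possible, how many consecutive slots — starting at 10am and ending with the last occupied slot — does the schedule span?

The precedence chain requires at least 2 distinct slots.
With at most 3 per slot and 7 meetings, at least 3 slots are needed.
Hiring can't be placed before 12pm — that is slot 3 counting from 10am — so the schedule must run through at least 3 slots.
3 works (last occupied slot: 12pm): for example Legal in 10am; Sync in 11am; Hiring in 12pm; Budget in 12pm; Standup in 11am; DesignReview in 10am; One-on-one in 10am.

3 slots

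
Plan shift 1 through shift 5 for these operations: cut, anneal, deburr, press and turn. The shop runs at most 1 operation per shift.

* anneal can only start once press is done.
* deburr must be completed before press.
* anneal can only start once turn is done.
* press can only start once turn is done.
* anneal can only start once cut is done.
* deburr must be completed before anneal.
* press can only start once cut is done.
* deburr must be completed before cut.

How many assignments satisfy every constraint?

Enumerating: anneal=shift 5; deburr=shift 1; press=shift 4; turn=shift 3; cut=shift 2 | deburr in shift 1, press in shift 4, turn in shift 2, cut in shift 3, anneal in shift 5 | press -> shift 4; deburr -> shift 2; turn -> shift 1; cut -> shift 3; anneal -> shift 5.

3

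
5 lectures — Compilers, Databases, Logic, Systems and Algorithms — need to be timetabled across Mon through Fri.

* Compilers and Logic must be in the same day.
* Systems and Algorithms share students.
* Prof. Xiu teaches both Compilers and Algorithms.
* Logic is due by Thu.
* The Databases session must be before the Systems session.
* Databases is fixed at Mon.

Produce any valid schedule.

Compilers -> Mon; Systems -> Tue; Databases -> Mon; Logic -> Mon; Algorithms -> Wed

Checking: Databases(Mon) before Systems(Tue); Systems(Tue) != Algorithms(Wed); Compilers(Mon) != Algorithms(Wed); Compilers = Logic = Mon; Databases=Mon in [Mon,Mon]; Logic=Mon in [Mon,Thu].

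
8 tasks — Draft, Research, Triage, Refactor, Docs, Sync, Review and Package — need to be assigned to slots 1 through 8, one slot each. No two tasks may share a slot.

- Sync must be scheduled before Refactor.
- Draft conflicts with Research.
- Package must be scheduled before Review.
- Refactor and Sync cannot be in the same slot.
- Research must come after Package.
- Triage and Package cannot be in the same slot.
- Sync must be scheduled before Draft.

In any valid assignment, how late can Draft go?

Precedence pushes Draft to at least 2.
Draft at 8 is achievable: Draft in 8, Docs in 7, Research in 3, Refactor in 4, Triage in 6, Review in 5, Package in 2, Sync in 1.

8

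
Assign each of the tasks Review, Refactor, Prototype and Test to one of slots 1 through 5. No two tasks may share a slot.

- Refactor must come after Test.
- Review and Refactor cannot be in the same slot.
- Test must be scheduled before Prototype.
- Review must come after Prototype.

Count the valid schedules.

Splitting on Review: it can be 3 (2), 4 (5), 5 (8). Listing each branch's schedules as (Refactor, Prototype, Test):
Review=3: (4,2,1) (5,2,1) — 2.
Review=4: (2,3,1) (3,2,1) (5,2,1) (5,3,1) (5,3,2) — 5.
Review=5: (2,3,1) (2,4,1) (3,2,1) (3,4,1) (3,4,2) (4,2,1) (4,3,1) (4,3,2) — 8.
Summing: 2 + 5 + 8 = 15.

15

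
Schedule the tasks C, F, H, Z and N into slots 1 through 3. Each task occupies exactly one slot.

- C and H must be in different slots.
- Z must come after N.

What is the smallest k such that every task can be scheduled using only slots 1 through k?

2

The precedence chain requires at least 2 distinct slots.
2 works (last occupied slot: 2): for example Z=2, N=1, H=2, C=1, F=1.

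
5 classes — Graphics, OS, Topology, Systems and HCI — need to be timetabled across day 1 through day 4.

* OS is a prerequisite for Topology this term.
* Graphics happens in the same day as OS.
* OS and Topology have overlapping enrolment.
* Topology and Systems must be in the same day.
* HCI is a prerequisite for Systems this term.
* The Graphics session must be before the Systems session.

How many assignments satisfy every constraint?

14

Splitting on Graphics: it can be day 1 (6), day 2 (5), day 3 (3). Listing each branch's schedules as (OS, Topology, Systems, HCI) by day number:
Graphics=day 1: (1,2,2,1) (1,3,3,1) (1,3,3,2) (1,4,4,1) (1,4,4,2) (1,4,4,3) — 6.
Graphics=day 2: (2,3,3,1) (2,3,3,2) (2,4,4,1) (2,4,4,2) (2,4,4,3) — 5.
Graphics=day 3: (3,4,4,1) (3,4,4,2) (3,4,4,3) — 3.
Summing: 6 + 5 + 3 = 14.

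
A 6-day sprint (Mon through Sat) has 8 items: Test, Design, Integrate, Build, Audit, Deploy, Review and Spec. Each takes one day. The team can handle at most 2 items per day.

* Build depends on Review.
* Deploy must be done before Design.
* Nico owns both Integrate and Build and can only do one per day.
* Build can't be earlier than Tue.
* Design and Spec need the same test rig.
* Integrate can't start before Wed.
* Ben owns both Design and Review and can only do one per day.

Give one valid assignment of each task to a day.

Audit -> Thu; Integrate -> Wed; Build -> Tue; Design -> Tue; Spec -> Thu; Deploy -> Mon; Test -> Wed; Review -> Mon

Checking: Review(Mon) before Build(Tue); Deploy(Mon) before Design(Tue); Integrate(Wed) != Build(Tue); Design(Tue) != Review(Mon); Design(Tue) != Spec(Thu); Integrate=Wed in [Wed,Sat]; Build=Tue in [Tue,Sat]; max 2 per day (cap 2).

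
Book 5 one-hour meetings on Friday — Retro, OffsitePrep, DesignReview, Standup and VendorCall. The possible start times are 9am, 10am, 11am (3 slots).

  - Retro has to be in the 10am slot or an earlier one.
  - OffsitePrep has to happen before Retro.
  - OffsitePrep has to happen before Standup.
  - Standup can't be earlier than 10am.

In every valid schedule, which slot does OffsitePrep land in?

Downstream work caps OffsitePrep at 9am.
So OffsitePrep is pinned to 9am.

9am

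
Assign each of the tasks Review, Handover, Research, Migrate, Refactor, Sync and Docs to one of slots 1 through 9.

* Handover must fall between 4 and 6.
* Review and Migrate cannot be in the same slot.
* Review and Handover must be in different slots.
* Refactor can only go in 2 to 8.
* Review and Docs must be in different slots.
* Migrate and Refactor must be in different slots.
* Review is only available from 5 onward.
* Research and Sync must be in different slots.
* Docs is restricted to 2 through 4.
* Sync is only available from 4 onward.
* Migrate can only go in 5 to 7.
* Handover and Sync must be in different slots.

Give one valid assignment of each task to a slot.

Refactor=2; Sync=5; Docs=2; Review=6; Research=1; Handover=4; Migrate=5

Checking: Research(1) != Sync(5); Migrate(5) != Refactor(2); Handover(4) != Sync(5); Review(6) != Handover(4); Review(6) != Migrate(5); Review(6) != Docs(2); Review=6 in [5,9]; Refactor=2 in [2,8]; Sync=5 in [4,9]; Handover=4 in [4,6]; Migrate=5 in [5,7]; Docs=2 in [2,4].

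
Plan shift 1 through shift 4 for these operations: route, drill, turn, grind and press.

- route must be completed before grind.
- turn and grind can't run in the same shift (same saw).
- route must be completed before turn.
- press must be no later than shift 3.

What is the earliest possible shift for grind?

shift 2

Precedence pushes grind to at least shift 2.
grind at shift 2 is achievable: press=shift 1; drill=shift 1; route=shift 1; grind=shift 2; turn=shift 3.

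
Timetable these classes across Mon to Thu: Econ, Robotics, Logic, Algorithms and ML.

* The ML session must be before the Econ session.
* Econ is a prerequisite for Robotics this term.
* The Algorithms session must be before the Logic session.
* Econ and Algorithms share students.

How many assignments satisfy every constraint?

18

Splitting on Econ: it can be Tue (8), Wed (10). Listing each branch's schedules as (Robotics, Logic, Algorithms, ML):
Econ=Tue: (Wed,Tue,Mon,Mon) (Wed,Wed,Mon,Mon) (Wed,Thu,Mon,Mon) (Wed,Thu,Wed,Mon) (Thu,Tue,Mon,Mon) (Thu,Wed,Mon,Mon) (Thu,Thu,Mon,Mon) (Thu,Thu,Wed,Mon) — 8.
Econ=Wed: (Thu,Tue,Mon,Mon) (Thu,Tue,Mon,Tue) (Thu,Wed,Mon,Mon) (Thu,Wed,Mon,Tue) (Thu,Wed,Tue,Mon) (Thu,Wed,Tue,Tue) (Thu,Thu,Mon,Mon) (Thu,Thu,Mon,Tue) (Thu,Thu,Tue,Mon) (Thu,Thu,Tue,Tue) — 10.
Summing: 8 + 10 = 18.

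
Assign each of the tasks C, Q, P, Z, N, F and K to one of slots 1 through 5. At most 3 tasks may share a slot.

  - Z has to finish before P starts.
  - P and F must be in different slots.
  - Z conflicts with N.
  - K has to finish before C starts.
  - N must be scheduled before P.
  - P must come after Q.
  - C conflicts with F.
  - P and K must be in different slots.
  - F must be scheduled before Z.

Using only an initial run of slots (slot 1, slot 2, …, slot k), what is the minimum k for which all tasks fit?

The precedence chain requires at least 3 distinct slots.
With at most 3 per slot and 7 tasks, at least 3 slots are needed.
3 works (last occupied slot: 3): for example Q in 2, Z in 2, K in 1, N in 1, P in 3, C in 2, F in 1.

3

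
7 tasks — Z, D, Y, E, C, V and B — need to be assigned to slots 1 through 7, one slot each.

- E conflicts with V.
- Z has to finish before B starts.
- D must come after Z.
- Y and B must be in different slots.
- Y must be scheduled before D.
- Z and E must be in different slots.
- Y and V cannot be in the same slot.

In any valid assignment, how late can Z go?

6

Downstream work caps Z at 6.
Z at 6 is achievable: E in 1, Z in 6, V in 2, C in 1, D in 7, Y in 1, B in 7.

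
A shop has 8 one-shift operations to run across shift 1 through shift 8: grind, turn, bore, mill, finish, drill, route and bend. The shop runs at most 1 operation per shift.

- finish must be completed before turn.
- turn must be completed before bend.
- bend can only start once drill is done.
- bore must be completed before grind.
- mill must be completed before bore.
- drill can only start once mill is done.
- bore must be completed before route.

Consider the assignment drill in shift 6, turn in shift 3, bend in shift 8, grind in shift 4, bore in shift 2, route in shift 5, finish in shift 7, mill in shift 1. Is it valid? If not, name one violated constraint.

The shop runs at most 1 operation per shift — holds.
mill must be completed before bore — holds.
bore must be completed before route — holds.
bend can only start once drill is done — holds.
drill can only start once mill is done — holds.
turn must be completed before bend — holds.
bore must be completed before grind — holds.
finish must be completed before turn — violated.

No — it violates: finish must be completed before turn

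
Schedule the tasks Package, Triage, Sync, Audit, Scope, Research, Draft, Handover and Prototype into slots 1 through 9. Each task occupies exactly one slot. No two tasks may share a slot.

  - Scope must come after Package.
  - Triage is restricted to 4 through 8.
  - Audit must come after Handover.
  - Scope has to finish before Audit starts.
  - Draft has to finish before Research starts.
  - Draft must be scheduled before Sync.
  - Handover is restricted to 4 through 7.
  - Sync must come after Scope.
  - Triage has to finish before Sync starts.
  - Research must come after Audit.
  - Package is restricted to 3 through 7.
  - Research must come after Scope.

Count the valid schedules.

52

Splitting on Triage: it can be 4 (14), 5 (14), 6 (12), 7 (8), 8 (4). Listing each branch's schedules as (Package, Sync, Audit, Scope, Research, Draft, Handover, Prototype):
Triage=4: (3,6,8,5,9,1,7,2) (3,6,8,5,9,2,7,1) (3,7,8,5,9,1,6,2) (3,7,8,5,9,2,6,1) (3,7,8,6,9,1,5,2) (3,7,8,6,9,2,5,1) (3,8,7,5,9,1,6,2) (3,8,7,5,9,2,6,1) (3,8,7,6,9,1,5,2) (3,8,7,6,9,2,5,1) (3,9,7,5,8,1,6,2) (3,9,7,5,8,2,6,1) (3,9,7,6,8,1,5,2) (3,9,7,6,8,2,5,1) — 14.
Triage=5: (3,6,8,4,9,1,7,2) (3,6,8,4,9,2,7,1) (3,7,8,4,9,1,6,2) (3,7,8,4,9,2,6,1) (3,7,8,6,9,1,4,2) (3,7,8,6,9,2,4,1) (3,8,7,4,9,1,6,2) (3,8,7,4,9,2,6,1) (3,8,7,6,9,1,4,2) (3,8,7,6,9,2,4,1) (3,9,7,4,8,1,6,2) (3,9,7,4,8,2,6,1) (3,9,7,6,8,1,4,2) (3,9,7,6,8,2,4,1) — 14.
Triage=6: (3,7,8,4,9,1,5,2) (3,7,8,4,9,2,5,1) (3,7,8,5,9,1,4,2) (3,7,8,5,9,2,4,1) (3,8,7,4,9,1,5,2) (3,8,7,4,9,2,5,1) (3,8,7,5,9,1,4,2) (3,8,7,5,9,2,4,1) (3,9,7,4,8,1,5,2) (3,9,7,4,8,2,5,1) (3,9,7,5,8,1,4,2) (3,9,7,5,8,2,4,1) — 12.
Triage=7: (3,8,6,4,9,1,5,2) (3,8,6,4,9,2,5,1) (3,8,6,5,9,1,4,2) (3,8,6,5,9,2,4,1) (3,9,6,4,8,1,5,2) (3,9,6,4,8,2,5,1) (3,9,6,5,8,1,4,2) (3,9,6,5,8,2,4,1) — 8.
Triage=8: (3,9,6,4,7,1,5,2) (3,9,6,4,7,2,5,1) (3,9,6,5,7,1,4,2) (3,9,6,5,7,2,4,1) — 4.
Summing: 14 + 14 + 12 + 8 + 4 = 52.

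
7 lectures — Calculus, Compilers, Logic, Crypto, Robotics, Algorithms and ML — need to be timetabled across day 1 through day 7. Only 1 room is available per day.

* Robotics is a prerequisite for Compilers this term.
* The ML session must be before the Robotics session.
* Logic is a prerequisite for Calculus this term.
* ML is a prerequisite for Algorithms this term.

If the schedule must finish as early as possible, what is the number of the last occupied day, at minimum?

The precedence chain requires at least 3 distinct days.
With at most 1 per day and 7 lectures, at least 7 days are needed.
7 works (last occupied day: day 7): for example Logic=day 3, Algorithms=day 6, Crypto=day 7, Robotics=day 2, Calculus=day 4, Compilers=day 5, ML=day 1.

7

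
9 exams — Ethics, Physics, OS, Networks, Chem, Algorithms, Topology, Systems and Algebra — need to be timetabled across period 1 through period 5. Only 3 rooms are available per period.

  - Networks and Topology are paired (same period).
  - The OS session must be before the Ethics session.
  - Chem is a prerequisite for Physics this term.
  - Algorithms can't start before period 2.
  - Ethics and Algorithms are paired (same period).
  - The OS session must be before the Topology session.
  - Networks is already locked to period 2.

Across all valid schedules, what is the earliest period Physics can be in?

period 2

Precedence pushes Physics to at least period 2.
Physics at period 2 is achievable: Algorithms -> period 3; Chem -> period 1; Networks -> period 2; Physics -> period 2; Topology -> period 2; OS -> period 1; Systems -> period 1; Algebra -> period 3; Ethics -> period 3.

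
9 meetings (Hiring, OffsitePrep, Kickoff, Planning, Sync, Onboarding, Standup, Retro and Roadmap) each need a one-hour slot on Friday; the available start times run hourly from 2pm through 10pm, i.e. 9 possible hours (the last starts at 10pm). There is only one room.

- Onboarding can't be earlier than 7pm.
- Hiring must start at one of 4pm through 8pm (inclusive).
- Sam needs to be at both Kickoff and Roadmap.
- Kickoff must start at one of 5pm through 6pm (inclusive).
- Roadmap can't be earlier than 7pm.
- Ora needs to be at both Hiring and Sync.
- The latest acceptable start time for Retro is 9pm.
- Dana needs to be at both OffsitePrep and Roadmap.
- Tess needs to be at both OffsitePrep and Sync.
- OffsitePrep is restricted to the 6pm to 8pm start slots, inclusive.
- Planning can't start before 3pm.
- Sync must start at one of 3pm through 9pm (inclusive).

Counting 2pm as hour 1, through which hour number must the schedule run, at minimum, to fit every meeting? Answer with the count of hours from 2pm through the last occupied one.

9

With at most 1 per hour and 9 meetings, at least 9 hours are needed.
Onboarding can't be placed before 7pm — that is hour 6 counting from 2pm — so the schedule must run through at least 6 hours.
9 works (last occupied hour: 10pm): for example Onboarding -> 7pm, Kickoff -> 5pm, Roadmap -> 8pm, Standup -> 10pm, Hiring -> 4pm, Retro -> 2pm, OffsitePrep -> 6pm, Sync -> 3pm, Planning -> 9pm.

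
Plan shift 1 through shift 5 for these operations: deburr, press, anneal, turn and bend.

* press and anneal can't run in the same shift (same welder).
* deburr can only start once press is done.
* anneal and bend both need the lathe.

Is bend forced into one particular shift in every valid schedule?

No

bend can be shift 1 (e.g. bend -> shift 1, turn -> shift 1, anneal -> shift 2, deburr -> shift 2, press -> shift 1) or shift 2 (e.g. press=shift 1, turn=shift 1, bend=shift 2, anneal=shift 3, deburr=shift 2).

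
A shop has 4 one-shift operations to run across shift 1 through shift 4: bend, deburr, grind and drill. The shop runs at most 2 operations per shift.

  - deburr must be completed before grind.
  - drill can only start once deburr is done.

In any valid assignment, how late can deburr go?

shift 3

Downstream work caps deburr at shift 3.
deburr at shift 3 is achievable: grind in shift 4, bend in shift 1, deburr in shift 3, drill in shift 4.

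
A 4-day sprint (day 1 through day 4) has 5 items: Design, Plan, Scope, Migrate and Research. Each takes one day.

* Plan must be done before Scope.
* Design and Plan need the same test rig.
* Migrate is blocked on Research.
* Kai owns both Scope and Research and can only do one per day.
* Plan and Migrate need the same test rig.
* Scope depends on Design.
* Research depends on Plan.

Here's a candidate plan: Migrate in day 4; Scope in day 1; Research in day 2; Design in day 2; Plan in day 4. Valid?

Plan and Migrate need the same test rig — violated.
Design and Plan need the same test rig — holds.
Research depends on Plan — violated.
Migrate is blocked on Research — holds.
Kai owns both Scope and Research and can only do one per day — holds.
Plan must be done before Scope — violated.
Scope depends on Design — violated.

Invalid. Plan must be done before Scope.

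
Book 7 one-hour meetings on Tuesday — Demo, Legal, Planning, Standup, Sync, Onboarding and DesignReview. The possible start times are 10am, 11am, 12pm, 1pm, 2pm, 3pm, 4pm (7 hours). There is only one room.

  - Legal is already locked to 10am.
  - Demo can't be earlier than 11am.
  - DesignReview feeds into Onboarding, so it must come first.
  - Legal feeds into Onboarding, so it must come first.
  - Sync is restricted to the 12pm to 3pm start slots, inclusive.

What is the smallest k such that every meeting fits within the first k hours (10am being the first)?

The precedence chain requires at least 2 distinct hours.
With at most 1 per hour and 7 meetings, at least 7 hours are needed.
Sync can't be placed before 12pm — that is hour 3 counting from 10am — so the schedule must run through at least 3 hours.
7 works (last occupied hour: 4pm): for example Planning -> 3pm, Onboarding -> 2pm, Standup -> 4pm, Legal -> 10am, DesignReview -> 1pm, Demo -> 11am, Sync -> 12pm.

7 hours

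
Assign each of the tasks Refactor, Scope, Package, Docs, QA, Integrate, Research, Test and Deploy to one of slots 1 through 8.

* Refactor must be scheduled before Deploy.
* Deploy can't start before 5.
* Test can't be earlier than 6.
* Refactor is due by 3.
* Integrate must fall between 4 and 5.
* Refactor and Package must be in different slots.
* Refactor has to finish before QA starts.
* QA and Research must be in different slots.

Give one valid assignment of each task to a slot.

QA -> 2; Package -> 2; Refactor -> 1; Deploy -> 5; Docs -> 1; Integrate -> 4; Test -> 6; Research -> 1; Scope -> 1

Checking: Refactor(1) before QA(2); Refactor(1) before Deploy(5); Refactor(1) != Package(2); QA(2) != Research(1); Deploy=5 in [5,8]; Refactor=1 in [1,3]; Integrate=4 in [4,5]; Test=6 in [6,8].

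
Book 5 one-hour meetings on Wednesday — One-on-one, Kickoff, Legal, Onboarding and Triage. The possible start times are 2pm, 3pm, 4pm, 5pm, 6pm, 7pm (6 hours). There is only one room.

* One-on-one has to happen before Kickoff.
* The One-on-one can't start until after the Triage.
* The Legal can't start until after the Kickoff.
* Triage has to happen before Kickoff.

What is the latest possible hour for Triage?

4pm

Downstream work caps Triage at 4pm.
Triage at 4pm is achievable: Onboarding=2pm, Legal=7pm, Triage=4pm, Kickoff=6pm, One-on-one=5pm.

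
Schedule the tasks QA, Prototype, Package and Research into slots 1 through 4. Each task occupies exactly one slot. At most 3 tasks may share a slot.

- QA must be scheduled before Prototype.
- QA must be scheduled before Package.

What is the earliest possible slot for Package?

2

Precedence pushes Package to at least 2.
Package at 2 is achievable: Package -> 2, QA -> 1, Prototype -> 2, Research -> 1.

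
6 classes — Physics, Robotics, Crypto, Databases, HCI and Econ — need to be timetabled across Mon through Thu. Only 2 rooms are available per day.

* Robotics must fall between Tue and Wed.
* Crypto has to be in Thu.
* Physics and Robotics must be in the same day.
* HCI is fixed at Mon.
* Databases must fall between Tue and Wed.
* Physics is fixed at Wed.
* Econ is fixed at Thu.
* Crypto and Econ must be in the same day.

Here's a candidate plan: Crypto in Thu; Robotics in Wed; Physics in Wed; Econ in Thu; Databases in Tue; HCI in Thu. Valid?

Invalid. HCI is fixed at Mon.

Databases must fall between Tue and Wed — holds.
Physics and Robotics must be in the same day — holds.
Only 2 rooms are available per day — violated.
Robotics must fall between Tue and Wed — holds.
Crypto and Econ must be in the same day — holds.
Physics is fixed at Wed — holds.
Econ is fixed at Thu — holds.
HCI is fixed at Mon — violated.
Crypto has to be in Thu — holds.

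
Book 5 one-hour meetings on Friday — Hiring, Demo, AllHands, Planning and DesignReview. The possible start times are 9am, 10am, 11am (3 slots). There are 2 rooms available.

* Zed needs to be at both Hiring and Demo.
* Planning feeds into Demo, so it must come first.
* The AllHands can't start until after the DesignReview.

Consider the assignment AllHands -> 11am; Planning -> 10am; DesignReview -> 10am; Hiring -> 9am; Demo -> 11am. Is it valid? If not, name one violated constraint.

There are 2 rooms available — holds.
Planning feeds into Demo, so it must come first — holds.
The AllHands can't start until after the DesignReview — holds.
Zed needs to be at both Hiring and Demo — holds.

Valid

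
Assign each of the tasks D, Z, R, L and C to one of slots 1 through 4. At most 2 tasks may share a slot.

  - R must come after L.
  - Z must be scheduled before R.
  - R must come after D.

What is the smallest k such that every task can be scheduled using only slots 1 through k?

The precedence chain requires at least 2 distinct slots.
With at most 2 per slot and 5 tasks, at least 3 slots are needed.
3 works (last occupied slot: 3): for example Z=1, L=2, R=3, D=1, C=2.

3 slots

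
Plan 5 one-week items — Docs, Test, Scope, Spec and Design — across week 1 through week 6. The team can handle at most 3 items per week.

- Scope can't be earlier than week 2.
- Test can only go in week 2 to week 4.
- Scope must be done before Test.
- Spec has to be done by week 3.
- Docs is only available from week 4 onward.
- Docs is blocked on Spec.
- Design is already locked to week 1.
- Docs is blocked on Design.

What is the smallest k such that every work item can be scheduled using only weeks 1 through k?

4 weeks

The precedence chain requires at least 2 distinct weeks.
With at most 3 per week and 5 work items, at least 2 weeks are needed.
Docs can't be placed before week 4, so the schedule must run through at least week 4.
4 works (last occupied week: week 4): for example Design=week 1; Test=week 3; Docs=week 4; Spec=week 1; Scope=week 2.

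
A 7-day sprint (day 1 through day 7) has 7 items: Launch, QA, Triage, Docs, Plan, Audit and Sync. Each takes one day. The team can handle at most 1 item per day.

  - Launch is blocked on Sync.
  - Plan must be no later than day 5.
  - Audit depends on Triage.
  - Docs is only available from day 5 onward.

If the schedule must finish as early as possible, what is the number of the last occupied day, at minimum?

day 7

The precedence chain requires at least 2 distinct days.
With at most 1 per day and 7 work items, at least 7 days are needed.
Docs can't be placed before day 5, so the schedule must run through at least day 5.
7 works (last occupied day: day 7): for example Plan in day 1, Audit in day 6, Launch in day 3, QA in day 7, Triage in day 4, Sync in day 2, Docs in day 5.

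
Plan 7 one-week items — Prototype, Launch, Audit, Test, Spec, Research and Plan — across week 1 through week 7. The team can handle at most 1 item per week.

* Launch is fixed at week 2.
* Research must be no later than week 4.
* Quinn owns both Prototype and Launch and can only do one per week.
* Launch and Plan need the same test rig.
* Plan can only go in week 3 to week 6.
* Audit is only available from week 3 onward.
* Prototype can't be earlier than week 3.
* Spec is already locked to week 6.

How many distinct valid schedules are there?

26

Splitting on Prototype: it can be week 3 (5), week 4 (5), week 5 (6), week 7 (10). Listing each branch's schedules as (Launch, Audit, Test, Spec, Research, Plan) by week number:
Prototype=week 3: (2,4,7,6,1,5) (2,5,7,6,1,4) (2,7,1,6,4,5) (2,7,4,6,1,5) (2,7,5,6,1,4) — 5.
Prototype=week 4: (2,3,7,6,1,5) (2,5,7,6,1,3) (2,7,1,6,3,5) (2,7,3,6,1,5) (2,7,5,6,1,3) — 5.
Prototype=week 5: (2,3,7,6,1,4) (2,4,7,6,1,3) (2,7,1,6,3,4) (2,7,1,6,4,3) (2,7,3,6,1,4) (2,7,4,6,1,3) — 6.
Prototype=week 7: (2,3,1,6,4,5) (2,3,4,6,1,5) (2,3,5,6,1,4) (2,4,1,6,3,5) (2,4,3,6,1,5) (2,4,5,6,1,3) (2,5,1,6,3,4) (2,5,1,6,4,3) (2,5,3,6,1,4) (2,5,4,6,1,3) — 10.
Summing: 5 + 5 + 6 + 10 = 26.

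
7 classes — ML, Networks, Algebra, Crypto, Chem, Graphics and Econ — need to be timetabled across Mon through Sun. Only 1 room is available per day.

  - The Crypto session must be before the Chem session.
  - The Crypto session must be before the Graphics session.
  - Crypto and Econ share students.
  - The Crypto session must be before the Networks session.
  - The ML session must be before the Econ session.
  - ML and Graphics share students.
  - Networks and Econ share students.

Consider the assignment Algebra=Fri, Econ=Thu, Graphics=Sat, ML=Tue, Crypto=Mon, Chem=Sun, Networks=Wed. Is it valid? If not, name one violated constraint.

Valid

Networks and Econ share students — holds.
The Crypto session must be before the Networks session — holds.
The ML session must be before the Econ session — holds.
Crypto and Econ share students — holds.
Only 1 room is available per day — holds.
The Crypto session must be before the Chem session — holds.
ML and Graphics share students — holds.
The Crypto session must be before the Graphics session — holds.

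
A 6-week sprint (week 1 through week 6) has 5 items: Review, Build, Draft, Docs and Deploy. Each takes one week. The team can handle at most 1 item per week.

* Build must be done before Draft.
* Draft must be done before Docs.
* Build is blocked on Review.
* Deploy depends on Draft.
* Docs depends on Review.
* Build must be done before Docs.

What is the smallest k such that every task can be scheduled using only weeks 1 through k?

5 weeks

The precedence chain requires at least 4 distinct weeks.
With at most 1 per week and 5 tasks, at least 5 weeks are needed.
5 works (last occupied week: week 5): for example Build in week 2; Deploy in week 5; Review in week 1; Docs in week 4; Draft in week 3.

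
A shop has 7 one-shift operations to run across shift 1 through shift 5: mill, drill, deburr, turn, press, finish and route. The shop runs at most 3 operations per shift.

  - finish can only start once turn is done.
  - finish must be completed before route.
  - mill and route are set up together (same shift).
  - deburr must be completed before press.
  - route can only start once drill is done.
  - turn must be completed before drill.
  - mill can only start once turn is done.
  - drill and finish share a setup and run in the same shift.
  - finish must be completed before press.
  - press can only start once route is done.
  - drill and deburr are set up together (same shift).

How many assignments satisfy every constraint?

Splitting on mill: it can be shift 3 (2), shift 4 (3). Listing each branch's schedules as (drill, deburr, turn, press, finish, route) by shift number:
mill=shift 3: (2,2,1,4,2,3) (2,2,1,5,2,3) — 2.
mill=shift 4: (2,2,1,5,2,4) (3,3,1,5,3,4) (3,3,2,5,3,4) — 3.
Summing: 2 + 3 = 5.

5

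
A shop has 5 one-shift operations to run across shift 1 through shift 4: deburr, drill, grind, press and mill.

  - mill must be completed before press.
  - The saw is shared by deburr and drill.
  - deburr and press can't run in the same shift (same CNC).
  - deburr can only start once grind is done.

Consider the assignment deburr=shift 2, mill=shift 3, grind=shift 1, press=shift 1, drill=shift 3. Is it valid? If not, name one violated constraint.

The saw is shared by deburr and drill — holds.
deburr and press can't run in the same shift (same CNC) — holds.
mill must be completed before press — violated.
deburr can only start once grind is done — holds.

Invalid. mill must be completed before press.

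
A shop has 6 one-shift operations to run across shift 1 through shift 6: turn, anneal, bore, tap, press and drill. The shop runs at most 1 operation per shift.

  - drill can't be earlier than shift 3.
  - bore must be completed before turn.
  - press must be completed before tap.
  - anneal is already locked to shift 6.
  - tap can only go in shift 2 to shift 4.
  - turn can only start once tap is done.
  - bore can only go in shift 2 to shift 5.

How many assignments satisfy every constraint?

Splitting on turn: it can be shift 4 (2), shift 5 (4). Listing each branch's schedules as (anneal, bore, tap, press, drill) by shift number:
turn=shift 4: (6,2,3,1,5) (6,3,2,1,5) — 2.
turn=shift 5: (6,2,3,1,4) (6,2,4,1,3) (6,3,2,1,4) (6,4,2,1,3) — 4.
Summing: 2 + 4 = 6.

6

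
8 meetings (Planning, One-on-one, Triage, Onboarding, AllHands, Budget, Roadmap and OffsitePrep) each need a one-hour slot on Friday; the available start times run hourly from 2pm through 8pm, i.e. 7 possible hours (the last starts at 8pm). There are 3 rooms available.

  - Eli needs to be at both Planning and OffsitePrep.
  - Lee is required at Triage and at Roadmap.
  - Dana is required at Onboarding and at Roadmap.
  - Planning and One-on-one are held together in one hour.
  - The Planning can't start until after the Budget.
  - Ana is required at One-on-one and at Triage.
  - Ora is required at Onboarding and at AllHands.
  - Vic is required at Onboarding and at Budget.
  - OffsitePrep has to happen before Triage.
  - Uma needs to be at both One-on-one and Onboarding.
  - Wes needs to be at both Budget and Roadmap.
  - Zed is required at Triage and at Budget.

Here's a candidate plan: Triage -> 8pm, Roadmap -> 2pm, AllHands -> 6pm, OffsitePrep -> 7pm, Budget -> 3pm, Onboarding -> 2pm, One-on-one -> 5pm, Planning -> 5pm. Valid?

No. Dana is required at Onboarding and at Roadmap is not satisfied.

Wes needs to be at both Budget and Roadmap — holds.
Vic is required at Onboarding and at Budget — holds.
The Planning can't start until after the Budget — holds.
Lee is required at Triage and at Roadmap — holds.
There are 3 rooms available — holds.
OffsitePrep has to happen before Triage — holds.
Eli needs to be at both Planning and OffsitePrep — holds.
Planning and One-on-one are held together in one hour — holds.
Ana is required at One-on-one and at Triage — holds.
Dana is required at Onboarding and at Roadmap — violated.
Ora is required at Onboarding and at AllHands — holds.
Uma needs to be at both One-on-one and Onboarding — holds.
Zed is required at Triage and at Budget — holds.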